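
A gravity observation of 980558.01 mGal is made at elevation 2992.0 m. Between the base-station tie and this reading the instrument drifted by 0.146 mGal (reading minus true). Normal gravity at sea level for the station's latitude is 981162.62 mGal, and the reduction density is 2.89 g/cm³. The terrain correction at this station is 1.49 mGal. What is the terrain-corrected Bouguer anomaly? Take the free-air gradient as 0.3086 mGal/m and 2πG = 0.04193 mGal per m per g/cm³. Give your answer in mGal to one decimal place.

Drift-corrected reading = 980558.01 − (0.146) = 980557.864 mGal
Free-air correction = 0.3086 × 2992.0 = 923.33 mGal
Free-air anomaly = 980557.864 − 981162.62 + (923.33) = 318.574 mGal
Bouguer slab correction = 0.04193 × 2.89 × 2992.0 = 362.56 mGal
Simple Bouguer anomaly = 318.574 − (362.56) = -43.986 mGal
Complete Bouguer anomaly = -43.986 + 1.49 = -42.496 mGal

-42.5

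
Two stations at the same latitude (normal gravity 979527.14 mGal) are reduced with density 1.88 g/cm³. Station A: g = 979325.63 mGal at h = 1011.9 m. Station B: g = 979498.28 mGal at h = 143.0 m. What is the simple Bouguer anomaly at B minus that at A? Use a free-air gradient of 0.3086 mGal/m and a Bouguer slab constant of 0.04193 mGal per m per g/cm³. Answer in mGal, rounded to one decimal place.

-27.0

Δg_SB(A) = 979325.63 − 979527.14 + 0.3086×1011.9 − 0.04193×1.88×1011.9 = 31.00 mGal
Δg_SB(B) = 979498.28 − 979527.14 + 0.3086×143.0 − 0.04193×1.88×143.0 = 4.00 mGal
Difference = 4.00 − (31.00) = -27.00 mGal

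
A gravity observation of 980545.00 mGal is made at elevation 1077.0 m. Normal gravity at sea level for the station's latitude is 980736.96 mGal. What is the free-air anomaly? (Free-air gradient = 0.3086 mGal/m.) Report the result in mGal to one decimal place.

140.4

Free-air correction = 0.3086 × 1077.0 = 332.36 mGal
Free-air anomaly = 980545.00 − 980736.96 + (332.36) = 140.40 mGal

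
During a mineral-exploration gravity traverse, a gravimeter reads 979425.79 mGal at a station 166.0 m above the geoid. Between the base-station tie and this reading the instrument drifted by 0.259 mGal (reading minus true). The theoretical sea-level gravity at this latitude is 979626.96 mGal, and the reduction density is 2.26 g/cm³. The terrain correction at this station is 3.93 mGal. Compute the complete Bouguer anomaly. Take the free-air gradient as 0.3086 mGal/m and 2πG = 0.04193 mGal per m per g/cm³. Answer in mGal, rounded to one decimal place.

-162.0

Drift-corrected reading = 979425.79 − (0.259) = 979425.531 mGal
Free-air correction = 0.3086 × 166.0 = 51.23 mGal
Free-air anomaly = 979425.531 − 979626.96 + (51.23) = -150.199 mGal
Bouguer slab correction = 0.04193 × 2.26 × 166.0 = 15.73 mGal
Simple Bouguer anomaly = -150.199 − (15.73) = -165.929 mGal
Complete Bouguer anomaly = -165.929 + 3.93 = -161.999 mGal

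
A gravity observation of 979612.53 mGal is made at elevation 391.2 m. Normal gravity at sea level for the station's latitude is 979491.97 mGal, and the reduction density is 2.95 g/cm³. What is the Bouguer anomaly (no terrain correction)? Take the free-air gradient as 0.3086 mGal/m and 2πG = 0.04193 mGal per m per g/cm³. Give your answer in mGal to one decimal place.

192.9

Free-air correction = 0.3086 × 391.2 = 120.72 mGal
Free-air anomaly = 979612.53 − 979491.97 + (120.72) = 241.28 mGal
Bouguer slab correction = 0.04193 × 2.95 × 391.2 = 48.39 mGal
Simple Bouguer anomaly = 241.28 − (48.39) = 192.89 mGal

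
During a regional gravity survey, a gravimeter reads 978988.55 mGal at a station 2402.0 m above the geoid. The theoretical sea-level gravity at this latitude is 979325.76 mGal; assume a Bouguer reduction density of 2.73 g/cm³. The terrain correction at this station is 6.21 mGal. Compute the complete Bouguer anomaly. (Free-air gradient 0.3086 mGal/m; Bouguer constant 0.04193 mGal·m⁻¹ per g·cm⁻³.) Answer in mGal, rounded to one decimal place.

135.3

Free-air correction = 0.3086 × 2402.0 = 741.26 mGal
Free-air anomaly = 978988.55 − 979325.76 + (741.26) = 404.05 mGal
Bouguer slab correction = 0.04193 × 2.73 × 2402.0 = 274.95 mGal
Simple Bouguer anomaly = 404.05 − (274.95) = 129.10 mGal
Complete Bouguer anomaly = 129.10 + 6.21 = 135.31 mGal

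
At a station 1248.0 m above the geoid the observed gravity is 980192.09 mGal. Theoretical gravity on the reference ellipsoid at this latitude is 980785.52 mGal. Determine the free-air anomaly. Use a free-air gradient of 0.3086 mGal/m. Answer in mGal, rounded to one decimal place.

-208.3

Free-air correction = 0.3086 × 1248.0 = 385.13 mGal
Free-air anomaly = 980192.09 − 980785.52 + (385.13) = -208.30 mGal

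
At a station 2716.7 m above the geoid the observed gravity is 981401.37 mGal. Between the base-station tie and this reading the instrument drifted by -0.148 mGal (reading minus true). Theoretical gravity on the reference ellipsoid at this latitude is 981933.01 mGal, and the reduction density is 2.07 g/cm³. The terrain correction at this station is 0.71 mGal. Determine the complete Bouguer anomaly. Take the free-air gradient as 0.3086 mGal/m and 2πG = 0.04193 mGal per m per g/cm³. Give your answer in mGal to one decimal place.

71.8

Drift-corrected reading = 981401.37 − (-0.148) = 981401.518 mGal
Free-air correction = 0.3086 × 2716.7 = 838.37 mGal
Free-air anomaly = 981401.518 − 981933.01 + (838.37) = 306.878 mGal
Bouguer slab correction = 0.04193 × 2.07 × 2716.7 = 235.80 mGal
Simple Bouguer anomaly = 306.878 − (235.80) = 71.078 mGal
Complete Bouguer anomaly = 71.078 + 0.71 = 71.788 mGal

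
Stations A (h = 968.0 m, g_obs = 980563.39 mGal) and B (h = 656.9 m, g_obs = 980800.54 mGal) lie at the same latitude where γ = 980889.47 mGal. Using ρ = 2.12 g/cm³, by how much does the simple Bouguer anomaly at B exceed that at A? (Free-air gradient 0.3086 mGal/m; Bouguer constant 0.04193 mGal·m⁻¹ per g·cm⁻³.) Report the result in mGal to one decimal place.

168.8

Δg_SB(A) = 980563.39 − 980889.47 + 0.3086×968.0 − 0.04193×2.12×968.0 = -113.40 mGal
Δg_SB(B) = 980800.54 − 980889.47 + 0.3086×656.9 − 0.04193×2.12×656.9 = 55.40 mGal
Difference = 55.40 − (-113.40) = 168.80 mGal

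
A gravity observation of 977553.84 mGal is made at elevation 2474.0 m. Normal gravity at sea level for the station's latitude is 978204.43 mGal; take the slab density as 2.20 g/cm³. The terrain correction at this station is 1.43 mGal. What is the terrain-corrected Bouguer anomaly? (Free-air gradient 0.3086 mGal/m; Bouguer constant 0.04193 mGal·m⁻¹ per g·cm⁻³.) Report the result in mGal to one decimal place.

-113.9

Free-air correction = 0.3086 × 2474.0 = 763.48 mGal
Free-air anomaly = 977553.84 − 978204.43 + (763.48) = 112.89 mGal
Bouguer slab correction = 0.04193 × 2.20 × 2474.0 = 228.22 mGal
Simple Bouguer anomaly = 112.89 − (228.22) = -115.33 mGal
Complete Bouguer anomaly = -115.33 + 1.43 = -113.90 mGal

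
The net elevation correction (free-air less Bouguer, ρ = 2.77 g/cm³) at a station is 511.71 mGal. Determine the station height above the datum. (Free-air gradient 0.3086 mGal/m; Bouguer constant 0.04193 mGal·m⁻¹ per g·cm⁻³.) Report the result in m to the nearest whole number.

2659

Combined gradient = 0.3086 − 0.04193 × 2.77 = 0.1924539 mGal/m
h = 511.71 / 0.1924539 = 2658.87 m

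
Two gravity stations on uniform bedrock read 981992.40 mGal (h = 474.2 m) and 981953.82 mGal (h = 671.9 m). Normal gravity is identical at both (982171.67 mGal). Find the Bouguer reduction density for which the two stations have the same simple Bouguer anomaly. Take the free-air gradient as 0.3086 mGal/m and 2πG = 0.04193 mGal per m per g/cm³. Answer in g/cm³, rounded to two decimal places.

Δg_obs = 981953.82 − 981992.40 = -38.58 mGal over Δh = 671.9 − 474.2 = 197.7 m
Equal Bouguer anomalies ⇒ Δg_obs + (0.3086 − 0.04193ρ)·Δh = 0
0.3086 − 0.04193ρ = −Δg_obs/Δh = 0.19514
ρ = (0.3086 − 0.19514) / 0.04193 = 2.71 g/cm³

2.71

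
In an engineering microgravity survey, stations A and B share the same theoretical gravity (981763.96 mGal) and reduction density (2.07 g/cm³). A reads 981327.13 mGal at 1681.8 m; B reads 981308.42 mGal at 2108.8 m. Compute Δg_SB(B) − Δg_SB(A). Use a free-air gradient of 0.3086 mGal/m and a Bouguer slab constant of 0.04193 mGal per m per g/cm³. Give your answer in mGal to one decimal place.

76.0

Δg_SB(A) = 981327.13 − 981763.96 + 0.3086×1681.8 − 0.04193×2.07×1681.8 = -63.80 mGal
Δg_SB(B) = 981308.42 − 981763.96 + 0.3086×2108.8 − 0.04193×2.07×2108.8 = 12.20 mGal
Difference = 12.20 − (-63.80) = 76.00 mGal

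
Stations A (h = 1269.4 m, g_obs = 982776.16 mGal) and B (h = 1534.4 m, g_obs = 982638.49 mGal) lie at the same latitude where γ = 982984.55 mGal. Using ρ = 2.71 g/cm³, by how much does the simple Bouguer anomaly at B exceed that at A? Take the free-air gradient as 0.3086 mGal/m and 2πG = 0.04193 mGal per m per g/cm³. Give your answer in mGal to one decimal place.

-86.0

Δg_SB(A) = 982776.16 − 982984.55 + 0.3086×1269.4 − 0.04193×2.71×1269.4 = 39.10 mGal
Δg_SB(B) = 982638.49 − 982984.55 + 0.3086×1534.4 − 0.04193×2.71×1534.4 = -46.90 mGal
Difference = -46.90 − (39.10) = -86.00 mGal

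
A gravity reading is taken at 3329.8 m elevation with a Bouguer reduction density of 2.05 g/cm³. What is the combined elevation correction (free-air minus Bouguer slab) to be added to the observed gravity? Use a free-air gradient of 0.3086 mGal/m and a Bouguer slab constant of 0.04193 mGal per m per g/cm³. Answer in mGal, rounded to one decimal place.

Combined gradient = 0.3086 − 0.04193 × 2.05 = 0.2226435 mGal/m
Combined elevation correction = 0.2226435 × 3329.8 = 741.4 mGal

741.4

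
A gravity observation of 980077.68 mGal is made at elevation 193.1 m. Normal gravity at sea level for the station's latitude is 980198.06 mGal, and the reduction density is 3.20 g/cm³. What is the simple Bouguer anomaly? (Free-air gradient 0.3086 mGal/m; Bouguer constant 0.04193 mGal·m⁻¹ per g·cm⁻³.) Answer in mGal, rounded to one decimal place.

-86.7

Free-air correction = 0.3086 × 193.1 = 59.59 mGal
Free-air anomaly = 980077.68 − 980198.06 + (59.59) = -60.79 mGal
Bouguer slab correction = 0.04193 × 3.20 × 193.1 = 25.91 mGal
Simple Bouguer anomaly = -60.79 − (25.91) = -86.70 mGal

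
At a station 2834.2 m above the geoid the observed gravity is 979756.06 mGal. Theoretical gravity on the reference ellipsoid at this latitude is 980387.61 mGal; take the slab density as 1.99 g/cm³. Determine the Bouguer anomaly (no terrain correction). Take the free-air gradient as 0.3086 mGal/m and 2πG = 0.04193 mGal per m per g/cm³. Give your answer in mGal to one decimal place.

6.6

Free-air correction = 0.3086 × 2834.2 = 874.63 mGal
Free-air anomaly = 979756.06 − 980387.61 + (874.63) = 243.08 mGal
Bouguer slab correction = 0.04193 × 1.99 × 2834.2 = 236.49 mGal
Simple Bouguer anomaly = 243.08 − (236.49) = 6.59 mGal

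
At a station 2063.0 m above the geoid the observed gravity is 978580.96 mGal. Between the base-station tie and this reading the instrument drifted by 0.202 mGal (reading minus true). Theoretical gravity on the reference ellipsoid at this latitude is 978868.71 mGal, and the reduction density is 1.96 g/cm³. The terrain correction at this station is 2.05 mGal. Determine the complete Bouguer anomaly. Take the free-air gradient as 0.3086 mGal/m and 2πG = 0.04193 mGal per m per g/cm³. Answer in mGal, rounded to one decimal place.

Drift-corrected reading = 978580.96 − (0.202) = 978580.758 mGal
Free-air correction = 0.3086 × 2063.0 = 636.64 mGal
Free-air anomaly = 978580.758 − 978868.71 + (636.64) = 348.688 mGal
Bouguer slab correction = 0.04193 × 1.96 × 2063.0 = 169.54 mGal
Simple Bouguer anomaly = 348.688 − (169.54) = 179.148 mGal
Complete Bouguer anomaly = 179.148 + 2.05 = 181.198 mGal

181.2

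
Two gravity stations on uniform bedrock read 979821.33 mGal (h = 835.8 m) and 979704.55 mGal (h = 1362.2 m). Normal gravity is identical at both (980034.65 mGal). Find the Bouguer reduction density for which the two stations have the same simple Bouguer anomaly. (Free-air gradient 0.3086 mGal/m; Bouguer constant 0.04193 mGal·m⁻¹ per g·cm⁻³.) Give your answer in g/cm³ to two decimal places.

2.07

Δg_obs = 979704.55 − 979821.33 = -116.78 mGal over Δh = 1362.2 − 835.8 = 526.4 m
Equal Bouguer anomalies ⇒ Δg_obs + (0.3086 − 0.04193ρ)·Δh = 0
0.3086 − 0.04193ρ = −Δg_obs/Δh = 0.22185
ρ = (0.3086 − 0.22185) / 0.04193 = 2.07 g/cm³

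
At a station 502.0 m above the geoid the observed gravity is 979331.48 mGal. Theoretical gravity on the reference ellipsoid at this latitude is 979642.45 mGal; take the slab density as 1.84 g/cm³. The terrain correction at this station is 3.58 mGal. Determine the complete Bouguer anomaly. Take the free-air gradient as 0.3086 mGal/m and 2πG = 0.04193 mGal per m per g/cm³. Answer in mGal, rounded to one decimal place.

Free-air correction = 0.3086 × 502.0 = 154.92 mGal
Free-air anomaly = 979331.48 − 979642.45 + (154.92) = -156.05 mGal
Bouguer slab correction = 0.04193 × 1.84 × 502.0 = 38.73 mGal
Simple Bouguer anomaly = -156.05 − (38.73) = -194.78 mGal
Complete Bouguer anomaly = -194.78 + 3.58 = -191.20 mGal

-191.2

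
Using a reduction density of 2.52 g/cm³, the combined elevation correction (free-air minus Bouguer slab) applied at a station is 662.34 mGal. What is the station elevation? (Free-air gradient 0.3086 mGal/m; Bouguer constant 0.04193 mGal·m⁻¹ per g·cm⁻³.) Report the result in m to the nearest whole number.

Combined gradient = 0.3086 − 0.04193 × 2.52 = 0.2029364 mGal/m
h = 662.34 / 0.2029364 = 3263.78 m

3264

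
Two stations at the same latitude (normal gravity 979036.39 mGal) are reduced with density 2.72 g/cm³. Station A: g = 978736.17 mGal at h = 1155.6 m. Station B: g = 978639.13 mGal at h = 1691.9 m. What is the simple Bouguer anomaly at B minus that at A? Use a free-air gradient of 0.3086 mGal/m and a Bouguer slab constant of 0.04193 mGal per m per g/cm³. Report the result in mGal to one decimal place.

Δg_SB(A) = 978736.17 − 979036.39 + 0.3086×1155.6 − 0.04193×2.72×1155.6 = -75.40 mGal
Δg_SB(B) = 978639.13 − 979036.39 + 0.3086×1691.9 − 0.04193×2.72×1691.9 = -68.10 mGal
Difference = -68.10 − (-75.40) = 7.30 mGal

7.3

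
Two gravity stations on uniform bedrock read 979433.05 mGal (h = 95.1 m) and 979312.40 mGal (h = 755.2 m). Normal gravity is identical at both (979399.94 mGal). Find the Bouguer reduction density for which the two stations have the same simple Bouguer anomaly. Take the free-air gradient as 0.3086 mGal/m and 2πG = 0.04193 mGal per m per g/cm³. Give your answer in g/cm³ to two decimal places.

3.00

Δg_obs = 979312.40 − 979433.05 = -120.65 mGal over Δh = 755.2 − 95.1 = 660.1 m
Equal Bouguer anomalies ⇒ Δg_obs + (0.3086 − 0.04193ρ)·Δh = 0
0.3086 − 0.04193ρ = −Δg_obs/Δh = 0.18278
ρ = (0.3086 − 0.18278) / 0.04193 = 3.00 g/cm³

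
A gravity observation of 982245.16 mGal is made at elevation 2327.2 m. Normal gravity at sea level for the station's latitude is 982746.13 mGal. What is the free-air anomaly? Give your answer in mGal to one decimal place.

Free-air correction = 0.3086 × 2327.2 = 718.17 mGal
Free-air anomaly = 982245.16 − 982746.13 + (718.17) = 217.20 mGal

217.2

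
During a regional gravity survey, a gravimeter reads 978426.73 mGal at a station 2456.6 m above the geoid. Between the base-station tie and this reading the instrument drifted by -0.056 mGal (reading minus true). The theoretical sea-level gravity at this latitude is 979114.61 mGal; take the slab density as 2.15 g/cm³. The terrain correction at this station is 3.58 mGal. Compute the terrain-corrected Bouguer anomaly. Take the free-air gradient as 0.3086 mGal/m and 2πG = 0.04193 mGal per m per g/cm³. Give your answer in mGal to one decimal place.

-147.6

Drift-corrected reading = 978426.73 − (-0.056) = 978426.786 mGal
Free-air correction = 0.3086 × 2456.6 = 758.11 mGal
Free-air anomaly = 978426.786 − 979114.61 + (758.11) = 70.286 mGal
Bouguer slab correction = 0.04193 × 2.15 × 2456.6 = 221.46 mGal
Simple Bouguer anomaly = 70.286 − (221.46) = -151.174 mGal
Complete Bouguer anomaly = -151.174 + 3.58 = -147.594 mGal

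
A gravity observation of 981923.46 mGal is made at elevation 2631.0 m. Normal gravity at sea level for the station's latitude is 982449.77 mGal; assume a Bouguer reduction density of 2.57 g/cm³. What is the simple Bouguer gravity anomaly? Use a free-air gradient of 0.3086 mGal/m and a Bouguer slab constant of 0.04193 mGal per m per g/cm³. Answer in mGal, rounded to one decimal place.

Free-air correction = 0.3086 × 2631.0 = 811.93 mGal
Free-air anomaly = 981923.46 − 982449.77 + (811.93) = 285.62 mGal
Bouguer slab correction = 0.04193 × 2.57 × 2631.0 = 283.52 mGal
Simple Bouguer anomaly = 285.62 − (283.52) = 2.10 mGal

2.1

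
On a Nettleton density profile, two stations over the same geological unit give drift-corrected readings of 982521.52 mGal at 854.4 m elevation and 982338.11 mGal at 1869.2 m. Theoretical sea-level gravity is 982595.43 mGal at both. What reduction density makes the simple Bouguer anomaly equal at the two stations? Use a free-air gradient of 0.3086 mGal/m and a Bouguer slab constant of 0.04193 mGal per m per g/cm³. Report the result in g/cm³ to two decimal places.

3.05

Δg_obs = 982338.11 − 982521.52 = -183.41 mGal over Δh = 1869.2 − 854.4 = 1014.8 m
Equal Bouguer anomalies ⇒ Δg_obs + (0.3086 − 0.04193ρ)·Δh = 0
0.3086 − 0.04193ρ = −Δg_obs/Δh = 0.18074
ρ = (0.3086 − 0.18074) / 0.04193 = 3.05 g/cm³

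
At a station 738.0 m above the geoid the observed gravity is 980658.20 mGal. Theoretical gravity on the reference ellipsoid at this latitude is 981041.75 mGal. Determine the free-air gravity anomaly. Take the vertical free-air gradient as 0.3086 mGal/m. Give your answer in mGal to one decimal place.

-155.8

Free-air correction = 0.3086 × 738.0 = 227.75 mGal
Free-air anomaly = 980658.20 − 981041.75 + (227.75) = -155.80 mGal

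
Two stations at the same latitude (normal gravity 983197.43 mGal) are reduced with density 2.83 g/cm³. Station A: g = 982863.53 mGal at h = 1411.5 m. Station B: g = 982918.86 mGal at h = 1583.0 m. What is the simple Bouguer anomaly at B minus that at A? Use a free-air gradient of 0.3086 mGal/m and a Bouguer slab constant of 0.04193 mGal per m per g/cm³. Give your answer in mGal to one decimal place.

Δg_SB(A) = 982863.53 − 983197.43 + 0.3086×1411.5 − 0.04193×2.83×1411.5 = -65.80 mGal
Δg_SB(B) = 982918.86 − 983197.43 + 0.3086×1583.0 − 0.04193×2.83×1583.0 = 22.10 mGal
Difference = 22.10 − (-65.80) = 87.90 mGal

87.9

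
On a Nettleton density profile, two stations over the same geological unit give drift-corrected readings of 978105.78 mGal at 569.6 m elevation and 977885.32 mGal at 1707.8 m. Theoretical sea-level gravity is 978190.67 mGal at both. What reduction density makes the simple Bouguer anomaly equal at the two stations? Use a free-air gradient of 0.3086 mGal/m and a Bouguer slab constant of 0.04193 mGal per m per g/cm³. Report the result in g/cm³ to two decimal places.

2.74

Δg_obs = 977885.32 − 978105.78 = -220.46 mGal over Δh = 1707.8 − 569.6 = 1138.2 m
Equal Bouguer anomalies ⇒ Δg_obs + (0.3086 − 0.04193ρ)·Δh = 0
0.3086 − 0.04193ρ = −Δg_obs/Δh = 0.19369
ρ = (0.3086 − 0.19369) / 0.04193 = 2.74 g/cm³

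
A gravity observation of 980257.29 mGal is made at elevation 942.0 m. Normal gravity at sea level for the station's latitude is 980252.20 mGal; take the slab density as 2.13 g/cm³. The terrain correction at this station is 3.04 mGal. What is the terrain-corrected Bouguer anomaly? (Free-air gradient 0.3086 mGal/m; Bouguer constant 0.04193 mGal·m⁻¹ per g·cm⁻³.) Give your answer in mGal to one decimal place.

Free-air correction = 0.3086 × 942.0 = 290.70 mGal
Free-air anomaly = 980257.29 − 980252.20 + (290.70) = 295.79 mGal
Bouguer slab correction = 0.04193 × 2.13 × 942.0 = 84.13 mGal
Simple Bouguer anomaly = 295.79 − (84.13) = 211.66 mGal
Complete Bouguer anomaly = 211.66 + 3.04 = 214.70 mGal

214.7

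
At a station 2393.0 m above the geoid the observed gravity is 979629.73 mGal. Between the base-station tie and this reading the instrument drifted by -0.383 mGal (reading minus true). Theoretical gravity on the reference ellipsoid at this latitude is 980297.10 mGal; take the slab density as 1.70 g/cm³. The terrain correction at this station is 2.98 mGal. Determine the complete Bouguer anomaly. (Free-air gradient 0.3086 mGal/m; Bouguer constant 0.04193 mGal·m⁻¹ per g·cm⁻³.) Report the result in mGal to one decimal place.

-96.1

Drift-corrected reading = 979629.73 − (-0.383) = 979630.113 mGal
Free-air correction = 0.3086 × 2393.0 = 738.48 mGal
Free-air anomaly = 979630.113 − 980297.10 + (738.48) = 71.493 mGal
Bouguer slab correction = 0.04193 × 1.70 × 2393.0 = 170.58 mGal
Simple Bouguer anomaly = 71.493 − (170.58) = -99.087 mGal
Complete Bouguer anomaly = -99.087 + 2.98 = -96.107 mGal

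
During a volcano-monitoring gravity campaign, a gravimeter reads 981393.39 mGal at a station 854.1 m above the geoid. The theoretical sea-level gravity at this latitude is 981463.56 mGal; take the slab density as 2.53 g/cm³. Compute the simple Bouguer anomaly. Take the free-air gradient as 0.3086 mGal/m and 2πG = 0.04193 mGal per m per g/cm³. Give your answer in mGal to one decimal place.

Free-air correction = 0.3086 × 854.1 = 263.58 mGal
Free-air anomaly = 981393.39 − 981463.56 + (263.58) = 193.41 mGal
Bouguer slab correction = 0.04193 × 2.53 × 854.1 = 90.61 mGal
Simple Bouguer anomaly = 193.41 − (90.61) = 102.80 mGal

102.8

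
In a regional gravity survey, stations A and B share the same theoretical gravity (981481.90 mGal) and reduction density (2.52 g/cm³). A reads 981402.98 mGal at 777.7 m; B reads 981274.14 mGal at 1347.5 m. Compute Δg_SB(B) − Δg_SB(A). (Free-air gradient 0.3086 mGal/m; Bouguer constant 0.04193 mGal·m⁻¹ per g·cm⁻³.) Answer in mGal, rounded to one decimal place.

Δg_SB(A) = 981402.98 − 981481.90 + 0.3086×777.7 − 0.04193×2.52×777.7 = 78.90 mGal
Δg_SB(B) = 981274.14 − 981481.90 + 0.3086×1347.5 − 0.04193×2.52×1347.5 = 65.70 mGal
Difference = 65.70 − (78.90) = -13.20 mGal

-13.2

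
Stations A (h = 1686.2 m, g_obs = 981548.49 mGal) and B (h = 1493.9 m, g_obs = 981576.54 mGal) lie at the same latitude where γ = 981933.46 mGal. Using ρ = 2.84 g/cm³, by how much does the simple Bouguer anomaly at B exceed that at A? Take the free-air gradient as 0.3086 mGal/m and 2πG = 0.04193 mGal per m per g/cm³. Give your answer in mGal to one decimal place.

Δg_SB(A) = 981548.49 − 981933.46 + 0.3086×1686.2 − 0.04193×2.84×1686.2 = -65.40 mGal
Δg_SB(B) = 981576.54 − 981933.46 + 0.3086×1493.9 − 0.04193×2.84×1493.9 = -73.80 mGal
Difference = -73.80 − (-65.40) = -8.40 mGal

-8.4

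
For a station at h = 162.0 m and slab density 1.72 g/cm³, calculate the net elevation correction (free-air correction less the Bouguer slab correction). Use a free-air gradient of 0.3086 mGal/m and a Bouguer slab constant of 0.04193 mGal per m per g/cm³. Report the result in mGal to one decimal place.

Combined gradient = 0.3086 − 0.04193 × 1.72 = 0.2364804 mGal/m
Combined elevation correction = 0.2364804 × 162.0 = 38.3 mGal

38.3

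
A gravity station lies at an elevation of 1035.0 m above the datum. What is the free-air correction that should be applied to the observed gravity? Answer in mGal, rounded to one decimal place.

319.4

Free-air correction = 0.3086 × 1035.0 = 319.4 mGal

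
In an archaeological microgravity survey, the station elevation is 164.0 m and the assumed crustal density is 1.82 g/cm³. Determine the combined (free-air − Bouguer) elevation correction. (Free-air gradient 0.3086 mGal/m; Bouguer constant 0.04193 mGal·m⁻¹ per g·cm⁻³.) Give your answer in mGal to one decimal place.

Combined gradient = 0.3086 − 0.04193 × 1.82 = 0.2322874 mGal/m
Combined elevation correction = 0.2322874 × 164.0 = 38.1 mGal

38.1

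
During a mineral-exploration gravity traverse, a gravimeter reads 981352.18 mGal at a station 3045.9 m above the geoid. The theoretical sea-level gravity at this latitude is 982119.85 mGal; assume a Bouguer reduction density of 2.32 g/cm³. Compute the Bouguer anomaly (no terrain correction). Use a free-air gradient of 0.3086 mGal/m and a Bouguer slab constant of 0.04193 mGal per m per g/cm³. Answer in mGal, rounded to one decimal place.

Free-air correction = 0.3086 × 3045.9 = 939.96 mGal
Free-air anomaly = 981352.18 − 982119.85 + (939.96) = 172.29 mGal
Bouguer slab correction = 0.04193 × 2.32 × 3045.9 = 296.30 mGal
Simple Bouguer anomaly = 172.29 − (296.30) = -124.01 mGal

-124.0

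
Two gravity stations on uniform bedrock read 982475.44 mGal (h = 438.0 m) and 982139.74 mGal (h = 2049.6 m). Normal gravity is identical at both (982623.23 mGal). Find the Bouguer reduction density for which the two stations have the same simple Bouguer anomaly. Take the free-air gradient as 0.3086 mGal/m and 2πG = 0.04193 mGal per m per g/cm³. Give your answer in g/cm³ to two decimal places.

2.39

Δg_obs = 982139.74 − 982475.44 = -335.70 mGal over Δh = 2049.6 − 438.0 = 1611.6 m
Equal Bouguer anomalies ⇒ Δg_obs + (0.3086 − 0.04193ρ)·Δh = 0
0.3086 − 0.04193ρ = −Δg_obs/Δh = 0.20830
ρ = (0.3086 − 0.20830) / 0.04193 = 2.39 g/cm³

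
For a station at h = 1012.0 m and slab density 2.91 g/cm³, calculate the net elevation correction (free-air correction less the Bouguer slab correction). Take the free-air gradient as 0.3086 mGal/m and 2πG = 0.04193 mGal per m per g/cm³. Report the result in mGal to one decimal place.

188.8

Combined gradient = 0.3086 − 0.04193 × 2.91 = 0.1865837 mGal/m
Combined elevation correction = 0.1865837 × 1012.0 = 188.8 mGal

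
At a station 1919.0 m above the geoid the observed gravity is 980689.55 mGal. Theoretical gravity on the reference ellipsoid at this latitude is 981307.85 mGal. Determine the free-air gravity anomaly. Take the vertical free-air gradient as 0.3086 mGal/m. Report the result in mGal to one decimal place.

-26.1

Free-air correction = 0.3086 × 1919.0 = 592.20 mGal
Free-air anomaly = 980689.55 − 981307.85 + (592.20) = -26.10 mGal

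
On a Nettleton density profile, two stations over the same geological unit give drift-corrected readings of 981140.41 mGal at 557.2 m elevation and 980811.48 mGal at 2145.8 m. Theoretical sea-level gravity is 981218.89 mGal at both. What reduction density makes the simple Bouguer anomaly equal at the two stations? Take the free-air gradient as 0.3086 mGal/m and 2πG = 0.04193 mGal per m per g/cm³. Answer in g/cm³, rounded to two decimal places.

2.42

Δg_obs = 980811.48 − 981140.41 = -328.93 mGal over Δh = 2145.8 − 557.2 = 1588.6 m
Equal Bouguer anomalies ⇒ Δg_obs + (0.3086 − 0.04193ρ)·Δh = 0
0.3086 − 0.04193ρ = −Δg_obs/Δh = 0.20706
ρ = (0.3086 − 0.20706) / 0.04193 = 2.42 g/cm³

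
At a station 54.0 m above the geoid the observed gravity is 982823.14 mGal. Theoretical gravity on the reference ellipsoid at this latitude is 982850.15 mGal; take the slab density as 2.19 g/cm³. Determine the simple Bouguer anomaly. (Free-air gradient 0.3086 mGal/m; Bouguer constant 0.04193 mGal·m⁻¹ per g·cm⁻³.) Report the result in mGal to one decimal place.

Free-air correction = 0.3086 × 54.0 = 16.66 mGal
Free-air anomaly = 982823.14 − 982850.15 + (16.66) = -10.35 mGal
Bouguer slab correction = 0.04193 × 2.19 × 54.0 = 4.96 mGal
Simple Bouguer anomaly = -10.35 − (4.96) = -15.31 mGal

-15.3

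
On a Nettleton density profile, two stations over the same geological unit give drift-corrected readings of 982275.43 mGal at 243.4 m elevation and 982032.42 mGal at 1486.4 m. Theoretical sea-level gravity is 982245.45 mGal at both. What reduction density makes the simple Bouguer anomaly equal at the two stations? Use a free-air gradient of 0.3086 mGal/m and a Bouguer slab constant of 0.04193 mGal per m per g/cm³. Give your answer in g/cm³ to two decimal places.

Δg_obs = 982032.42 − 982275.43 = -243.01 mGal over Δh = 1486.4 − 243.4 = 1243.0 m
Equal Bouguer anomalies ⇒ Δg_obs + (0.3086 − 0.04193ρ)·Δh = 0
0.3086 − 0.04193ρ = −Δg_obs/Δh = 0.19550
ρ = (0.3086 − 0.19550) / 0.04193 = 2.70 g/cm³

2.70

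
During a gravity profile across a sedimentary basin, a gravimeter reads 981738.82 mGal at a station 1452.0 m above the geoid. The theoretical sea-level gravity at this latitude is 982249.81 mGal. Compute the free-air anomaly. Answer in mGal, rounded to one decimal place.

Free-air correction = 0.3086 × 1452.0 = 448.09 mGal
Free-air anomaly = 981738.82 − 982249.81 + (448.09) = -62.90 mGal

-62.9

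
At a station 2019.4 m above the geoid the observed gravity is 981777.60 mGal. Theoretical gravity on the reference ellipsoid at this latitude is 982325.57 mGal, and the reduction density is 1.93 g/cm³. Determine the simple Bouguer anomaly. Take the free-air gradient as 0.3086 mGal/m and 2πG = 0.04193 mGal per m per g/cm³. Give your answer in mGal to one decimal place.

Free-air correction = 0.3086 × 2019.4 = 623.19 mGal
Free-air anomaly = 981777.60 − 982325.57 + (623.19) = 75.22 mGal
Bouguer slab correction = 0.04193 × 1.93 × 2019.4 = 163.42 mGal
Simple Bouguer anomaly = 75.22 − (163.42) = -88.20 mGal

-88.2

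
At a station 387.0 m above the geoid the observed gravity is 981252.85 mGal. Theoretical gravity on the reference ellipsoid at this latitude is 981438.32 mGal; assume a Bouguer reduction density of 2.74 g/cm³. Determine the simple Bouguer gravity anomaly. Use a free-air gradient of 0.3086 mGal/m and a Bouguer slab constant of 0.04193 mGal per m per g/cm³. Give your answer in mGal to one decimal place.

Free-air correction = 0.3086 × 387.0 = 119.43 mGal
Free-air anomaly = 981252.85 − 981438.32 + (119.43) = -66.04 mGal
Bouguer slab correction = 0.04193 × 2.74 × 387.0 = 44.46 mGal
Simple Bouguer anomaly = -66.04 − (44.46) = -110.50 mGal

-110.5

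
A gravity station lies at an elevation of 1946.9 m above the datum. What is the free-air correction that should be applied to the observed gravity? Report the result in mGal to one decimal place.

600.8

Free-air correction = 0.3086 × 1946.9 = 600.8 mGal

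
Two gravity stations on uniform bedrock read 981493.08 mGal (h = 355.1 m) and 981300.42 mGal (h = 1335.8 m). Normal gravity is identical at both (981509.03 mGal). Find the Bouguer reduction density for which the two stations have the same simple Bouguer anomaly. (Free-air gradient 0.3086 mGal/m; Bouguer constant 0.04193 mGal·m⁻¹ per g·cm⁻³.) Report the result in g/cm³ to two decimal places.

2.67

Δg_obs = 981300.42 − 981493.08 = -192.66 mGal over Δh = 1335.8 − 355.1 = 980.7 m
Equal Bouguer anomalies ⇒ Δg_obs + (0.3086 − 0.04193ρ)·Δh = 0
0.3086 − 0.04193ρ = −Δg_obs/Δh = 0.19645
ρ = (0.3086 − 0.19645) / 0.04193 = 2.67 g/cm³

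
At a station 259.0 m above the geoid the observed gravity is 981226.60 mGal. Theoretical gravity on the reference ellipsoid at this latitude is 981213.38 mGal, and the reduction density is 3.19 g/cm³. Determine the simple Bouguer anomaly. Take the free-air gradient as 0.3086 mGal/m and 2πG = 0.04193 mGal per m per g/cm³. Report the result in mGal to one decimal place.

58.5

Free-air correction = 0.3086 × 259.0 = 79.93 mGal
Free-air anomaly = 981226.60 − 981213.38 + (79.93) = 93.15 mGal
Bouguer slab correction = 0.04193 × 3.19 × 259.0 = 34.64 mGal
Simple Bouguer anomaly = 93.15 − (34.64) = 58.51 mGal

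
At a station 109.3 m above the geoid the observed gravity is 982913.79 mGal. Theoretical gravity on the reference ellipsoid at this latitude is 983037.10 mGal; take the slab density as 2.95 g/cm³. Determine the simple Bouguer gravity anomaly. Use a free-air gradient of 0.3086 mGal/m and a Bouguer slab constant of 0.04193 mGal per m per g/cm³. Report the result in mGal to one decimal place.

Free-air correction = 0.3086 × 109.3 = 33.73 mGal
Free-air anomaly = 982913.79 − 983037.10 + (33.73) = -89.58 mGal
Bouguer slab correction = 0.04193 × 2.95 × 109.3 = 13.52 mGal
Simple Bouguer anomaly = -89.58 − (13.52) = -103.10 mGal

-103.1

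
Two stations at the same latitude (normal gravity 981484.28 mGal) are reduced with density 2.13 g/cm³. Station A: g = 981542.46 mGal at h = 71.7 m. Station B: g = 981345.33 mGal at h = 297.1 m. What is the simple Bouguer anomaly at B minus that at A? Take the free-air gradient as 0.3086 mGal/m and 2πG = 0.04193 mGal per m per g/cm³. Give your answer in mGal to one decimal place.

Δg_SB(A) = 981542.46 − 981484.28 + 0.3086×71.7 − 0.04193×2.13×71.7 = 73.90 mGal
Δg_SB(B) = 981345.33 − 981484.28 + 0.3086×297.1 − 0.04193×2.13×297.1 = -73.80 mGal
Difference = -73.80 − (73.90) = -147.70 mGal

-147.7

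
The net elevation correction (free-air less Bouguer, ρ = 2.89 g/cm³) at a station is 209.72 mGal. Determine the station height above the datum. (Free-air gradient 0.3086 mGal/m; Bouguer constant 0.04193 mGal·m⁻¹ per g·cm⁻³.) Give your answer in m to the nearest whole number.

Combined gradient = 0.3086 − 0.04193 × 2.89 = 0.1874223 mGal/m
h = 209.72 / 0.1874223 = 1118.97 m

1119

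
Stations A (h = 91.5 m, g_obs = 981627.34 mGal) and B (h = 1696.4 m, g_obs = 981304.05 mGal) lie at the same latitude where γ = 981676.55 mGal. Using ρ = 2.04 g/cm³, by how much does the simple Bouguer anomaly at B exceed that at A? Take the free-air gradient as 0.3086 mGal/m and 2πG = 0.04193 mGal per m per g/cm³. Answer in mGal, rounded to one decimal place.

Δg_SB(A) = 981627.34 − 981676.55 + 0.3086×91.5 − 0.04193×2.04×91.5 = -28.80 mGal
Δg_SB(B) = 981304.05 − 981676.55 + 0.3086×1696.4 − 0.04193×2.04×1696.4 = 5.90 mGal
Difference = 5.90 − (-28.80) = 34.70 mGal

34.7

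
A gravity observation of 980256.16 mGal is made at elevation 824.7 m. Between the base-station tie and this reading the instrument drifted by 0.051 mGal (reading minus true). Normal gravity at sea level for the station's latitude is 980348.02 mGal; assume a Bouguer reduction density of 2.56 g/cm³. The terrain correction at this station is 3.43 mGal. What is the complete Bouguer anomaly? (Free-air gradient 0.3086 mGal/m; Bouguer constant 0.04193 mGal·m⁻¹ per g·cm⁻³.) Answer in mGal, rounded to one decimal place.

77.5

Drift-corrected reading = 980256.16 − (0.051) = 980256.109 mGal
Free-air correction = 0.3086 × 824.7 = 254.50 mGal
Free-air anomaly = 980256.109 − 980348.02 + (254.50) = 162.589 mGal
Bouguer slab correction = 0.04193 × 2.56 × 824.7 = 88.52 mGal
Simple Bouguer anomaly = 162.589 − (88.52) = 74.069 mGal
Complete Bouguer anomaly = 74.069 + 3.43 = 77.499 mGal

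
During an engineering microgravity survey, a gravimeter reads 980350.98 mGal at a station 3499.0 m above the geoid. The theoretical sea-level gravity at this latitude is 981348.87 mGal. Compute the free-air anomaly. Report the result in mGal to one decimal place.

81.9

Free-air correction = 0.3086 × 3499.0 = 1079.79 mGal
Free-air anomaly = 980350.98 − 981348.87 + (1079.79) = 81.90 mGal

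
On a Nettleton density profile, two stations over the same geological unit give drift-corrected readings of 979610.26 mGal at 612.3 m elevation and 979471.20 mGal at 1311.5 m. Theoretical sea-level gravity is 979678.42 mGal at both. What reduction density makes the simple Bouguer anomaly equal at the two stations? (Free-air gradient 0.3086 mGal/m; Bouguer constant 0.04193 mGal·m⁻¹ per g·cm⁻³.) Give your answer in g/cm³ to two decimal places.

2.62

Δg_obs = 979471.20 − 979610.26 = -139.06 mGal over Δh = 1311.5 − 612.3 = 699.2 m
Equal Bouguer anomalies ⇒ Δg_obs + (0.3086 − 0.04193ρ)·Δh = 0
0.3086 − 0.04193ρ = −Δg_obs/Δh = 0.19888
ρ = (0.3086 − 0.19888) / 0.04193 = 2.62 g/cm³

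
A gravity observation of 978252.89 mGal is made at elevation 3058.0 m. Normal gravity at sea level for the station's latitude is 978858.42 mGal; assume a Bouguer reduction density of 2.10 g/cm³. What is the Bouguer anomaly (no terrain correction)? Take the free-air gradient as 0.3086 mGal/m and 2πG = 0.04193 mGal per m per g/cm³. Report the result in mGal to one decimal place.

68.9

Free-air correction = 0.3086 × 3058.0 = 943.70 mGal
Free-air anomaly = 978252.89 − 978858.42 + (943.70) = 338.17 mGal
Bouguer slab correction = 0.04193 × 2.10 × 3058.0 = 269.27 mGal
Simple Bouguer anomaly = 338.17 − (269.27) = 68.90 mGal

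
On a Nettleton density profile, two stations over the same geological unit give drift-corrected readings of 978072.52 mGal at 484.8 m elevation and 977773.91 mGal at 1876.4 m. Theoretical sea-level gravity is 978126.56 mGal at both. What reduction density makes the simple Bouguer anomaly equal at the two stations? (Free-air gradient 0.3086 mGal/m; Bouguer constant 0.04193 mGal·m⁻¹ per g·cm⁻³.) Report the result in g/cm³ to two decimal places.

2.24

Δg_obs = 977773.91 − 978072.52 = -298.61 mGal over Δh = 1876.4 − 484.8 = 1391.6 m
Equal Bouguer anomalies ⇒ Δg_obs + (0.3086 − 0.04193ρ)·Δh = 0
0.3086 − 0.04193ρ = −Δg_obs/Δh = 0.21458
ρ = (0.3086 − 0.21458) / 0.04193 = 2.24 g/cm³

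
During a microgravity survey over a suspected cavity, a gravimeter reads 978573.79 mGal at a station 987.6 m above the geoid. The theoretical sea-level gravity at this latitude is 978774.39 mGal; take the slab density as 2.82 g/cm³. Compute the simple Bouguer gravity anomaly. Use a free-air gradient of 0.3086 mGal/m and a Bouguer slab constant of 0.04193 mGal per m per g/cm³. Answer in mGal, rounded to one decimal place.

-12.6

Free-air correction = 0.3086 × 987.6 = 304.77 mGal
Free-air anomaly = 978573.79 − 978774.39 + (304.77) = 104.17 mGal
Bouguer slab correction = 0.04193 × 2.82 × 987.6 = 116.78 mGal
Simple Bouguer anomaly = 104.17 − (116.78) = -12.61 mGal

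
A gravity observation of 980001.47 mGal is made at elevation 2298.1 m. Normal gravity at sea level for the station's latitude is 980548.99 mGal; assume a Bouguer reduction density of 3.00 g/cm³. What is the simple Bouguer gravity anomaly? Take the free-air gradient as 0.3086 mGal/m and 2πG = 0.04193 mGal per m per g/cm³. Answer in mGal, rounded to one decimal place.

-127.4

Free-air correction = 0.3086 × 2298.1 = 709.19 mGal
Free-air anomaly = 980001.47 − 980548.99 + (709.19) = 161.67 mGal
Bouguer slab correction = 0.04193 × 3.00 × 2298.1 = 289.08 mGal
Simple Bouguer anomaly = 161.67 − (289.08) = -127.41 mGal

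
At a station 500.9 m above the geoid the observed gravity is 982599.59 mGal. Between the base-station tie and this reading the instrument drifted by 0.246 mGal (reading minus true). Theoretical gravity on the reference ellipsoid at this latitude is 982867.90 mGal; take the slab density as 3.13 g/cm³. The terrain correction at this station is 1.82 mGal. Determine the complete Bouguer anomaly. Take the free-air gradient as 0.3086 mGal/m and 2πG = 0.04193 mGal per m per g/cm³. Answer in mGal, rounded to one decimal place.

Drift-corrected reading = 982599.59 − (0.246) = 982599.344 mGal
Free-air correction = 0.3086 × 500.9 = 154.58 mGal
Free-air anomaly = 982599.344 − 982867.90 + (154.58) = -113.976 mGal
Bouguer slab correction = 0.04193 × 3.13 × 500.9 = 65.74 mGal
Simple Bouguer anomaly = -113.976 − (65.74) = -179.716 mGal
Complete Bouguer anomaly = -179.716 + 1.82 = -177.896 mGal

-177.9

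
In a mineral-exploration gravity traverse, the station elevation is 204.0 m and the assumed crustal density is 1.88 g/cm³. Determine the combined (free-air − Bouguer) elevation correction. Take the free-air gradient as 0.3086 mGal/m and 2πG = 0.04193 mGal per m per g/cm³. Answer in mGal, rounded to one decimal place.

Combined gradient = 0.3086 − 0.04193 × 1.88 = 0.2297716 mGal/m
Combined elevation correction = 0.2297716 × 204.0 = 46.9 mGal

46.9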